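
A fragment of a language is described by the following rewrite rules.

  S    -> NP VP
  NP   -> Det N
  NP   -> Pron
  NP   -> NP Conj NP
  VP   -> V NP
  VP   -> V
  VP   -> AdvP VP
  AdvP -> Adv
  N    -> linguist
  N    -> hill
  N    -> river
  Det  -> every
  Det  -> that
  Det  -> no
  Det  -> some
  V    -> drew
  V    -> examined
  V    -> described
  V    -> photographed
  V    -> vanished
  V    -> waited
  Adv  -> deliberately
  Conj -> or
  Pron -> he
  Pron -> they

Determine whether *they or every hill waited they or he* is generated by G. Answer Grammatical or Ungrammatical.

S
  NP
    NP
      Pron: they
    Conj: or
    NP
      Det: every
      N: hill
  VP
    V: waited
    NP
      NP
        Pron: they
      Conj: or
      NP
        Pron: he
The bracketing above is licensed at every node by one of the given productions, with S at the root.

Grammatical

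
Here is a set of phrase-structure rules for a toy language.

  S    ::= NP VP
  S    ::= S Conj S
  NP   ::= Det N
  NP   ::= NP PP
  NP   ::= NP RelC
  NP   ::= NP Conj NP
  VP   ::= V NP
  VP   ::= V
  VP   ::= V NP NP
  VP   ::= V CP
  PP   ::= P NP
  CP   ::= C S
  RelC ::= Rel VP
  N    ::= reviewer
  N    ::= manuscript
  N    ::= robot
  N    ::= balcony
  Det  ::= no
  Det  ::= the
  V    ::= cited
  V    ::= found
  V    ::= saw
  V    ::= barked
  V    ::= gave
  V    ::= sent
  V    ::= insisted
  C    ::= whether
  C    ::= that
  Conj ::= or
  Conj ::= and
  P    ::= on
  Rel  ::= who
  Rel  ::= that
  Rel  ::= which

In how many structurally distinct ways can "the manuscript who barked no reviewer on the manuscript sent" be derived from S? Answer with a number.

The two bracketings:
[S [NP [NP [NP [Det the] [N manuscript]] [RelC [Rel who] [VP [V barked] [NP [Det no] [N reviewer]]]]] [PP [P on] [NP [Det the] [N manuscript]]]] [VP [V sent]]]
[S [NP [NP [Det the] [N manuscript]] [RelC [Rel who] [VP [V barked] [NP [NP [Det no] [N reviewer]] [PP [P on] [NP [Det the] [N manuscript]]]]]]] [VP [V sent]]]
The trees differ in how a recursive rule is bracketed over the same span.

2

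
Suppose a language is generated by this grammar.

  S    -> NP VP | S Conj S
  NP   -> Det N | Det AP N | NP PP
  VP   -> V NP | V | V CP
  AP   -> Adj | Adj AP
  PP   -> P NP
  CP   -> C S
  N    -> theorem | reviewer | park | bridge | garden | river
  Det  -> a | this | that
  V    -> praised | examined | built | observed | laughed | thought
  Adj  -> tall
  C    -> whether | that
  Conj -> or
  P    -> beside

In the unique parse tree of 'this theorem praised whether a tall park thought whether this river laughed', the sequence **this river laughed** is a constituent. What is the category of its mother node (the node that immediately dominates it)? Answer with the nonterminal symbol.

S
  NP
    Det: this
    N: theorem
  VP
    V: praised
    CP
      C: whether
      S
        NP
          Det: a
          AP
            Adj: tall
          N: park
        VP
          V: thought
          CP
            C: whether
            S
              NP
                Det: this
                N: river
              VP
                V: laughed
The span 'this river laughed' is the S node built by S → NP VP.
Its mother is the CP built by CP → C S.

CP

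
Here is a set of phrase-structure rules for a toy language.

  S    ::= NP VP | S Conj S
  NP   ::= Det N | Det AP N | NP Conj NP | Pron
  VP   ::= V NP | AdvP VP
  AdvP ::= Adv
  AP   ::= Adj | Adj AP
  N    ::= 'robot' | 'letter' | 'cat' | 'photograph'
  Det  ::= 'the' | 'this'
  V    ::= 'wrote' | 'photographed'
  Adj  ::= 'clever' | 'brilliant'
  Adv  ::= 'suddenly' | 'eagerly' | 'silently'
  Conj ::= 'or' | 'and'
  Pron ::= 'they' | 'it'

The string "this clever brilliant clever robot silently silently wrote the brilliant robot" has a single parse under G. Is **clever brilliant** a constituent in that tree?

No

[S [NP [Det this] [AP [Adj clever] [AP [Adj brilliant] [AP [Adj clever]]]] [N robot]] [VP [AdvP [Adv silently]] [VP [AdvP [Adv silently]] [VP [V wrote] [NP [Det the] [AP [Adj brilliant]] [N robot]]]]]]
The smallest constituent containing 'clever brilliant' is the AP spanning 'clever brilliant clever'; no single node in the tree dominates exactly the given words.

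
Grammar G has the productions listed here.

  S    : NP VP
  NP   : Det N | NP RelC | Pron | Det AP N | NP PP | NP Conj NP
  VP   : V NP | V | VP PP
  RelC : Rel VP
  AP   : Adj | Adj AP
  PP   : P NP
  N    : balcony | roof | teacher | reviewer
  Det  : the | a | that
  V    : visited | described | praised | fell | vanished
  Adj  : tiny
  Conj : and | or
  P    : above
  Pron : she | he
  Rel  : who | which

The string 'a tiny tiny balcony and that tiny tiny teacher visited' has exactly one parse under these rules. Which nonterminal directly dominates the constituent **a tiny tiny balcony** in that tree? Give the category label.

[S [NP [NP [Det a] [AP [Adj tiny] [AP [Adj tiny]]] [N balcony]] [Conj and] [NP [Det that] [AP [Adj tiny] [AP [Adj tiny]]] [N teacher]]] [VP [V visited]]]
The span 'a tiny tiny balcony' is the NP node built by NP → Det AP N.
Its mother is the NP built by NP → NP Conj NP.

NP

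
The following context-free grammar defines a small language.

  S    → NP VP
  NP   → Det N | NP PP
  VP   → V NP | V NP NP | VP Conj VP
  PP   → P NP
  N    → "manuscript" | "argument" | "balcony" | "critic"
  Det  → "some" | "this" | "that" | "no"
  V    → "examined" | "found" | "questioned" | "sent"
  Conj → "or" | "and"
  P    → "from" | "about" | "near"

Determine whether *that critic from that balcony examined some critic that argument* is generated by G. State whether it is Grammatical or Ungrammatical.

Grammatical

S
  NP
    NP
      Det: that
      N: critic
    PP
      P: from
      NP
        Det: that
        N: balcony
  VP
    V: examined
    NP
      Det: some
      N: critic
    NP
      Det: that
      N: argument
The bracketing above is licensed at every node by one of the given productions, with S at the root.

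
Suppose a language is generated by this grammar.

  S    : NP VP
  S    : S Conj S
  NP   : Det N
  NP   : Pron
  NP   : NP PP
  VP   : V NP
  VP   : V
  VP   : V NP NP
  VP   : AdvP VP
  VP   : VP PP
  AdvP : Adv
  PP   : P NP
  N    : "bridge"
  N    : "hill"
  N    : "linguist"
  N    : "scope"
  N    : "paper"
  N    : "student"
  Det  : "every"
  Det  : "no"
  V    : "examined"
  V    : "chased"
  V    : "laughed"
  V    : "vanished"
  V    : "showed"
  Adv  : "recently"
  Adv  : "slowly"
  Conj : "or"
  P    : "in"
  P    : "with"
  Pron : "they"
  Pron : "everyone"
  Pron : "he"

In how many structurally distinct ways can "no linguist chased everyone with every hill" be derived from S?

The two bracketings:
[S [NP [Det no] [N linguist]] [VP [V chased] [NP [NP [Pron everyone]] [PP [P with] [NP [Det every] [N hill]]]]]]
[S [NP [Det no] [N linguist]] [VP [VP [V chased] [NP [Pron everyone]]] [PP [P with] [NP [Det every] [N hill]]]]]
The difference turns on whether NP → NP PP is used at the relevant span, versus an alternative expansion of NP.

2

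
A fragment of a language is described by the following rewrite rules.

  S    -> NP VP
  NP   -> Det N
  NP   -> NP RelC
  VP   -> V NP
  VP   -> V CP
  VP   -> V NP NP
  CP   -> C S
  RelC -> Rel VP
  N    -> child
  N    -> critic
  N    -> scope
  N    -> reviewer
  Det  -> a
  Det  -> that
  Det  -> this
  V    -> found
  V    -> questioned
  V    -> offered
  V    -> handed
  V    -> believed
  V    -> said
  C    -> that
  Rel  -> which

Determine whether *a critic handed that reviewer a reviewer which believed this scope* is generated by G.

[S [NP [Det a] [N critic]] [VP [V handed] [NP [Det that] [N reviewer]] [NP [NP [Det a] [N reviewer]] [RelC [Rel which] [VP [V believed] [NP [Det this] [N scope]]]]]]]
Every word is introduced by a lexical rule and the phrasal rules combine the resulting categories into a single S.

Grammatical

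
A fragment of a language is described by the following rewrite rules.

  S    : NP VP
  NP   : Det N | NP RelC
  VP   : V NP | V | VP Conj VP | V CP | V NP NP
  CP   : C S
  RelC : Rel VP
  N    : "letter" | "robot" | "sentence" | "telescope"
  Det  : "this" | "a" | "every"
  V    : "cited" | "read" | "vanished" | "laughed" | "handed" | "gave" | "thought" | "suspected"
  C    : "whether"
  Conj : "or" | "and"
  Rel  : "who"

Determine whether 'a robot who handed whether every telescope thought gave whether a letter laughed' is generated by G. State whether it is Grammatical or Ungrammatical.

Grammatical

[S [NP [NP [Det a] [N robot]] [RelC [Rel who] [VP [V handed] [CP [C whether] [S [NP [Det every] [N telescope]] [VP [V thought]]]]]]] [VP [V gave] [CP [C whether] [S [NP [Det a] [N letter]] [VP [V laughed]]]]]]
The bracketing above is licensed at every node by one of the given productions, with S at the root.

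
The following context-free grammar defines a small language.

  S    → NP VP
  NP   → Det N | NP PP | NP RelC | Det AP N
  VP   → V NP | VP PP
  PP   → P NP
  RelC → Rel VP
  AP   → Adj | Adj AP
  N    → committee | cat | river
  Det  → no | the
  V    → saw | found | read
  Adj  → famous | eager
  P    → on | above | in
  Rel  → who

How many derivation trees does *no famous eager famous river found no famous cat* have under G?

1

[S [NP [Det no] [AP [Adj famous] [AP [Adj eager] [AP [Adj famous]]]] [N river]] [VP [V found] [NP [Det no] [AP [Adj famous]] [N cat]]]]
No rule offers an alternative attachment or grouping for any span, so this is the only derivation.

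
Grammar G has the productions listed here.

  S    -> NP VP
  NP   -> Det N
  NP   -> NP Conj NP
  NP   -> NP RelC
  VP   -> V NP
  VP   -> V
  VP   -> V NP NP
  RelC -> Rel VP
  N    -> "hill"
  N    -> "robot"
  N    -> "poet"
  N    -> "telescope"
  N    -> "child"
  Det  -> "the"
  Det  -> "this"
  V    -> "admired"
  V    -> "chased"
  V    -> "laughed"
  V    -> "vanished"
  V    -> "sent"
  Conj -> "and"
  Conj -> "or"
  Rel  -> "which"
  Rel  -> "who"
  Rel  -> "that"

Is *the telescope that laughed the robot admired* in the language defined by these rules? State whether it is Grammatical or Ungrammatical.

[S [NP [NP [Det the] [N telescope]] [RelC [Rel that] [VP [V laughed] [NP [Det the] [N robot]]]]] [VP [V admired]]]
Each bracket corresponds to one application of a listed rule, so the string is derivable from S.

Grammatical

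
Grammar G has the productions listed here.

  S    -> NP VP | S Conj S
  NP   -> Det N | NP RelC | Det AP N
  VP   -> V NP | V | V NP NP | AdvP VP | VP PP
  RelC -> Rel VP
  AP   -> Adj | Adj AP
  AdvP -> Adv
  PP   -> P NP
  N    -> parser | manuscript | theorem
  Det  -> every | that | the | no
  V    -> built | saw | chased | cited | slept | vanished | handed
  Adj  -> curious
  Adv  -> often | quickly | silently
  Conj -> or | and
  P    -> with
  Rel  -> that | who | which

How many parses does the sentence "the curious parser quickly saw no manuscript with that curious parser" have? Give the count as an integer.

2

The two bracketings:
[S [NP [Det the] [AP [Adj curious]] [N parser]] [VP [AdvP [Adv quickly]] [VP [VP [V saw] [NP [Det no] [N manuscript]]] [PP [P with] [NP [Det that] [AP [Adj curious]] [N parser]]]]]]
[S [NP [Det the] [AP [Adj curious]] [N parser]] [VP [VP [AdvP [Adv quickly]] [VP [V saw] [NP [Det no] [N manuscript]]]] [PP [P with] [NP [Det that] [AP [Adj curious]] [N parser]]]]]
The trees differ in how a recursive rule is bracketed over the same span.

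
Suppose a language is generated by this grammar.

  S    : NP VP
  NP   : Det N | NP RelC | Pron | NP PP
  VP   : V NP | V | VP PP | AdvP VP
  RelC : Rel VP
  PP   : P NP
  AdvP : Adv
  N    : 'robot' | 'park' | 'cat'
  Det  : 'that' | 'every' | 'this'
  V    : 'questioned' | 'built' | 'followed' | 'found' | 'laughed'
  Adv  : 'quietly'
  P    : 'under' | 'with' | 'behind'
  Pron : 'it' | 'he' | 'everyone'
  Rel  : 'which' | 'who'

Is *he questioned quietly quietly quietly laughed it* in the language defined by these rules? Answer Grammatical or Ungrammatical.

For S → NP VP, the only prefix that parses as NP is 'he', but the remainder 'questioned quietly quietly quietly laughed it' is not a VP under these rules.

Ungrammatical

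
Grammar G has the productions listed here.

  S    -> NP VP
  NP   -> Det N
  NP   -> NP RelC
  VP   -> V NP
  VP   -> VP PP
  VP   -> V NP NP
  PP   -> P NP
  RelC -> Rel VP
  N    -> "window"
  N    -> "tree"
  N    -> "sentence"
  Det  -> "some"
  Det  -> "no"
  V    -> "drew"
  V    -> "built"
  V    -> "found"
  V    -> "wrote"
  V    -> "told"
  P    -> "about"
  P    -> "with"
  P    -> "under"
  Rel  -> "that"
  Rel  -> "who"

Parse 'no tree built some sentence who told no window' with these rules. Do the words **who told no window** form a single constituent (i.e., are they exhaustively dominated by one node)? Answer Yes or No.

Yes

[S [NP [Det no] [N tree]] [VP [V built] [NP [NP [Det some] [N sentence]] [RelC [Rel who] [VP [V told] [NP [Det no] [N window]]]]]]]
The words 'who told no window' are exhaustively dominated by a single RelC node (built by RelC → Rel VP), so they form a constituent.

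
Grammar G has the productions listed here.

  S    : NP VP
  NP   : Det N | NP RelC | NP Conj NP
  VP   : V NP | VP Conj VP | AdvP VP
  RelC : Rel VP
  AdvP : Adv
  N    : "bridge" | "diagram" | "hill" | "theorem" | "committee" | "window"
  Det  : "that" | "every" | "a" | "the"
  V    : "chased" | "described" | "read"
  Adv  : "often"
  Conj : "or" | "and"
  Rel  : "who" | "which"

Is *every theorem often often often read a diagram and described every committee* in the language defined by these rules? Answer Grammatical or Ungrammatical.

[S [NP [Det every] [N theorem]] [VP [VP [AdvP [Adv often]] [VP [AdvP [Adv often]] [VP [AdvP [Adv often]] [VP [V read] [NP [Det a] [N diagram]]]]]] [Conj and] [VP [V described] [NP [Det every] [N committee]]]]]
The bracketing above is licensed at every node by one of the given productions, with S at the root.

Grammatical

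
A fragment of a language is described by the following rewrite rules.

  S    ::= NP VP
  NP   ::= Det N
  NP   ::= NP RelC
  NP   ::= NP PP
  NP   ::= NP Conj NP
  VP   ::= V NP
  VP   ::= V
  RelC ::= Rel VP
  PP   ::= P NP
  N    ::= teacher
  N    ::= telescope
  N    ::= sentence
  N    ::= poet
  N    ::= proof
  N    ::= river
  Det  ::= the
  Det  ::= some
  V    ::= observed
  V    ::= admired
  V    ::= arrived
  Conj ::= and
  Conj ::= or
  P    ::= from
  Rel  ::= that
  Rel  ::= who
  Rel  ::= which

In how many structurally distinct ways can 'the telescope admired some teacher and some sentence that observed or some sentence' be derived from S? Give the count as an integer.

3

Two of the 3 distinct bracketings:
[S [NP [Det the] [N telescope]] [VP [V admired] [NP [NP [Det some] [N teacher]] [Conj and] [NP [NP [NP [Det some] [N sentence]] [RelC [Rel that] [VP [V observed]]]] [Conj or] [NP [Det some] [N sentence]]]]]]
[S [NP [Det the] [N telescope]] [VP [V admired] [NP [NP [NP [NP [Det some] [N teacher]] [Conj and] [NP [Det some] [N sentence]]] [RelC [Rel that] [VP [V observed]]]] [Conj or] [NP [Det some] [N sentence]]]]]
The trees differ in how a recursive rule is bracketed over the same span.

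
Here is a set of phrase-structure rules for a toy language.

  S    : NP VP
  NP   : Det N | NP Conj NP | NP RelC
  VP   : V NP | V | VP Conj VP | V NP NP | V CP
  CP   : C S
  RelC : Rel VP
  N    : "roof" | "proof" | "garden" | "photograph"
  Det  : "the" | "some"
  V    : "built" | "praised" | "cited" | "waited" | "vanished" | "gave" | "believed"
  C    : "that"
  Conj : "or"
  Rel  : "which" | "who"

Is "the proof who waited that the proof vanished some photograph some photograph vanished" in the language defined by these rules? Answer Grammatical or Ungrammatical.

S
  NP
    NP
      Det: the
      N: proof
    RelC
      Rel: who
      VP
        V: waited
        CP
          C: that
          S
            NP
              Det: the
              N: proof
            VP
              V: vanished
              NP
                Det: some
                N: photograph
              NP
                Det: some
                N: photograph
  VP
    V: vanished
Every word is introduced by a lexical rule and the phrasal rules combine the resulting categories into a single S.

Grammatical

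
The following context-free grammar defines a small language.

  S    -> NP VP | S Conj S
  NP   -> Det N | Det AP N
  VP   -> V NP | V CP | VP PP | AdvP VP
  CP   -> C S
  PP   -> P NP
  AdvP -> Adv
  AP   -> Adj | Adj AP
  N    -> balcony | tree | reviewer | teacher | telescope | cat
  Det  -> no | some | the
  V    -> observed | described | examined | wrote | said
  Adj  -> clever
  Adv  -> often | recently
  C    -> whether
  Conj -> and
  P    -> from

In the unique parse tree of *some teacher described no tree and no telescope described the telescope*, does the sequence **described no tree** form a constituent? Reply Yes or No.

Yes

[S [S [NP [Det some] [N teacher]] [VP [V described] [NP [Det no] [N tree]]]] [Conj and] [S [NP [Det no] [N telescope]] [VP [V described] [NP [Det the] [N telescope]]]]]
The words 'described no tree' are exhaustively dominated by a single VP node (built by VP → V NP), so they form a constituent.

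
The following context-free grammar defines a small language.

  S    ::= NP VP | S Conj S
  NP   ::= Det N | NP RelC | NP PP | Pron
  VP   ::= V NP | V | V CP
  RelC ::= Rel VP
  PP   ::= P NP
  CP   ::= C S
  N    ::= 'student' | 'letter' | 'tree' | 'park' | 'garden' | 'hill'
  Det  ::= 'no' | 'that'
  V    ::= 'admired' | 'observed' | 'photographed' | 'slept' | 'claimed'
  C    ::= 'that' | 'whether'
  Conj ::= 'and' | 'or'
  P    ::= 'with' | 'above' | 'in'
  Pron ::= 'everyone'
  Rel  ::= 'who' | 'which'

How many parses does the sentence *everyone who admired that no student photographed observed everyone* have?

1

[S [NP [NP [Pron everyone]] [RelC [Rel who] [VP [V admired] [CP [C that] [S [NP [Det no] [N student]] [VP [V photographed]]]]]]] [VP [V observed] [NP [Pron everyone]]]]
No rule offers an alternative attachment or grouping for any span, so this is the only derivation.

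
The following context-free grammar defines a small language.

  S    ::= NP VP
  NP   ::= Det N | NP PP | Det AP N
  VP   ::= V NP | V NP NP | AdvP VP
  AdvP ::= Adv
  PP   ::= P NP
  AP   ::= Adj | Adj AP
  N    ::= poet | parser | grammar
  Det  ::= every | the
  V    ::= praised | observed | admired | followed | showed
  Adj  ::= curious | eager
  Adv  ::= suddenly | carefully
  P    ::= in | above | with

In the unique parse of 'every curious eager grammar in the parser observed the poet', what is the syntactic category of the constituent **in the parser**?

S
  NP
    NP
      Det: every
      AP
        Adj: curious
        AP
          Adj: eager
      N: grammar
    PP
      P: in
      NP
        Det: the
        N: parser
  VP
    V: observed
    NP
      Det: the
      N: poet
The span 'in the parser' is the PP node built by PP → P NP.

PP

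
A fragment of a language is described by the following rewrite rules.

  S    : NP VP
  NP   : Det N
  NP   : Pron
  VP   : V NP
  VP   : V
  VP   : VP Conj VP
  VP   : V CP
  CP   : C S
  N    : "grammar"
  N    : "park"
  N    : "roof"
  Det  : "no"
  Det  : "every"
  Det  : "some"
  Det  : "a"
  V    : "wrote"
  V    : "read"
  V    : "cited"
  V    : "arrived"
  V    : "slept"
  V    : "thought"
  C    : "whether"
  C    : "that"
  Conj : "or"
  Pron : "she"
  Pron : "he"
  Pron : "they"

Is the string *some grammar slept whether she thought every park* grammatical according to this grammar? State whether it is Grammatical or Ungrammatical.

Grammatical

S
  NP
    Det: some
    N: grammar
  VP
    V: slept
    CP
      C: whether
      S
        NP
          Pron: she
        VP
          V: thought
          NP
            Det: every
            N: park
Every word is introduced by a lexical rule and the phrasal rules combine the resulting categories into a single S.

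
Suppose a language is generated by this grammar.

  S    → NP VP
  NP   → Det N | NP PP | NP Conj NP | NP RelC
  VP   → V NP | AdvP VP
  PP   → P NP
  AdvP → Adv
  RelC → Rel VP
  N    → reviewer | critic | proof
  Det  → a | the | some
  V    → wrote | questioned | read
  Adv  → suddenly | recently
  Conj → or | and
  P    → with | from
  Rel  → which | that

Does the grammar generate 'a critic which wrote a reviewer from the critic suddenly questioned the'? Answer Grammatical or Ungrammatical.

Ungrammatical

For S → NP VP, every NP-prefix leaves a non-VP remainder: after 'a critic' the remainder is not a VP; after 'a critic which wrote a reviewer' the remainder is not a VP; after 'a critic which wrote a reviewer from the critic' the remainder is not a VP.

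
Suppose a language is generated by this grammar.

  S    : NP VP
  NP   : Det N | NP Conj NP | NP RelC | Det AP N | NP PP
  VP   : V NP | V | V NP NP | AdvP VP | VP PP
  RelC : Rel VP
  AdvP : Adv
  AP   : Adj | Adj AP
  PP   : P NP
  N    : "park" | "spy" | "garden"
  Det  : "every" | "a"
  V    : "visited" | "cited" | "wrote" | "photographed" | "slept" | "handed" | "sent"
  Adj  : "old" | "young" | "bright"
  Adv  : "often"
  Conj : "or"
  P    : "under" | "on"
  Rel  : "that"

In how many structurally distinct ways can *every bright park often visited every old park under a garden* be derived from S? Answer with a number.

3

Two of the 3 distinct bracketings:
[S [NP [Det every] [AP [Adj bright]] [N park]] [VP [AdvP [Adv often]] [VP [V visited] [NP [NP [Det every] [AP [Adj old]] [N park]] [PP [P under] [NP [Det a] [N garden]]]]]]]
[S [NP [Det every] [AP [Adj bright]] [N park]] [VP [AdvP [Adv often]] [VP [VP [V visited] [NP [Det every] [AP [Adj old]] [N park]]] [PP [P under] [NP [Det a] [N garden]]]]]]
The difference turns on whether NP → NP PP is used at the relevant span, versus an alternative expansion of NP.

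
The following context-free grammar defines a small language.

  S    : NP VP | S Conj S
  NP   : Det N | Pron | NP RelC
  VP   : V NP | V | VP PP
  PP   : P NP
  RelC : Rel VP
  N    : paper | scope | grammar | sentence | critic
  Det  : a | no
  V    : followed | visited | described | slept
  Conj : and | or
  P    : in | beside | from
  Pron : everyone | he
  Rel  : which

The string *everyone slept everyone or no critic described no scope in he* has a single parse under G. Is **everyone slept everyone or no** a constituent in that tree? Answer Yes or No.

[S [S [NP [Pron everyone]] [VP [V slept] [NP [Pron everyone]]]] [Conj or] [S [NP [Det no] [N critic]] [VP [VP [V described] [NP [Det no] [N scope]]] [PP [P in] [NP [Pron he]]]]]]
The smallest constituent containing 'everyone slept everyone or no' is the S spanning 'everyone slept everyone or no critic described no scope in he'; no single node in the tree dominates exactly the given words.

No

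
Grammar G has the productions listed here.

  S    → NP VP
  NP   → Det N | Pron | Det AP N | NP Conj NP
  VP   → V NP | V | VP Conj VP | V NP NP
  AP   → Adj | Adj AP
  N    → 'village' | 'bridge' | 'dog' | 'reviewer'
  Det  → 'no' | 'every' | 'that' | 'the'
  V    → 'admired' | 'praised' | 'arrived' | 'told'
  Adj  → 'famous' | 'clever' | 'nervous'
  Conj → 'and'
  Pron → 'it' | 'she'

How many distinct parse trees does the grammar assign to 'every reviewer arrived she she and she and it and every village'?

5

Two of the 5 distinct bracketings:
[S [NP [Det every] [N reviewer]] [VP [V arrived] [NP [Pron she]] [NP [NP [Pron she]] [Conj and] [NP [NP [Pron she]] [Conj and] [NP [NP [Pron it]] [Conj and] [NP [Det every] [N village]]]]]]]
[S [NP [Det every] [N reviewer]] [VP [V arrived] [NP [Pron she]] [NP [NP [Pron she]] [Conj and] [NP [NP [NP [Pron she]] [Conj and] [NP [Pron it]]] [Conj and] [NP [Det every] [N village]]]]]]
The trees differ in how a recursive rule is bracketed over the same span.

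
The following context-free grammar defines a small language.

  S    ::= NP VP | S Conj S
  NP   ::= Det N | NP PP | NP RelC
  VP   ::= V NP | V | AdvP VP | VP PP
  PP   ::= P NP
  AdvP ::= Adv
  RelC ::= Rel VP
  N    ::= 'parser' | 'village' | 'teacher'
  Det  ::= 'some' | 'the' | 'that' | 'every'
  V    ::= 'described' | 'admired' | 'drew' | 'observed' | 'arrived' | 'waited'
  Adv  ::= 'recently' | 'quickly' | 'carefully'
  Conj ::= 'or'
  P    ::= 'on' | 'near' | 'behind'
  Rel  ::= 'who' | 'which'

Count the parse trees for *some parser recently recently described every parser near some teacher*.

4

Two of the 4 distinct bracketings:
[S [NP [Det some] [N parser]] [VP [AdvP [Adv recently]] [VP [AdvP [Adv recently]] [VP [V described] [NP [NP [Det every] [N parser]] [PP [P near] [NP [Det some] [N teacher]]]]]]]]
[S [NP [Det some] [N parser]] [VP [AdvP [Adv recently]] [VP [AdvP [Adv recently]] [VP [VP [V described] [NP [Det every] [N parser]]] [PP [P near] [NP [Det some] [N teacher]]]]]]]
The difference turns on whether NP → NP PP is used at the relevant span, versus an alternative expansion of NP.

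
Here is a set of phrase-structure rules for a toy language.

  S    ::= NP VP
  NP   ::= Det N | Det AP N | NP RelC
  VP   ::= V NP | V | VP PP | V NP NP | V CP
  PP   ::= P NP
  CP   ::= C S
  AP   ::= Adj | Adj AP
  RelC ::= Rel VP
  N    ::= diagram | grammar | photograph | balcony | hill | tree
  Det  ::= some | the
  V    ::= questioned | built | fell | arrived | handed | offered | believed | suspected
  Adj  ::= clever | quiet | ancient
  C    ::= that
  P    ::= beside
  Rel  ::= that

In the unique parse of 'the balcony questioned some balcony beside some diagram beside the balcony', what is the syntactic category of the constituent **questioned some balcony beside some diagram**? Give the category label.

[S [NP [Det the] [N balcony]] [VP [VP [VP [V questioned] [NP [Det some] [N balcony]]] [PP [P beside] [NP [Det some] [N diagram]]]] [PP [P beside] [NP [Det the] [N balcony]]]]]
The span 'questioned some balcony beside some diagram' is the VP node built by VP → VP PP.

VP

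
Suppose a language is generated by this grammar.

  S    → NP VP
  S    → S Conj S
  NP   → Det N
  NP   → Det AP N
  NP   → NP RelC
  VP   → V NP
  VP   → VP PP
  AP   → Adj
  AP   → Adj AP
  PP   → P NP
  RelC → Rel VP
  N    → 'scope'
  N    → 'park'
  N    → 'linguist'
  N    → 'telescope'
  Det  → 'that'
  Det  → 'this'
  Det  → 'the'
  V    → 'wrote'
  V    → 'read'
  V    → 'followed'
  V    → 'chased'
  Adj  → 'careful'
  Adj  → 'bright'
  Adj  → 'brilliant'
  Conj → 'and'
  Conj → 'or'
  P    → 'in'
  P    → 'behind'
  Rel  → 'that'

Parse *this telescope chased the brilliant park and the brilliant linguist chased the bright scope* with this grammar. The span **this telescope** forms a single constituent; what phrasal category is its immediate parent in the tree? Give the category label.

S
  S
    NP
      Det: this
      N: telescope
    VP
      V: chased
      NP
        Det: the
        AP
          Adj: brilliant
        N: park
  Conj: and
  S
    NP
      Det: the
      AP
        Adj: brilliant
      N: linguist
    VP
      V: chased
      NP
        Det: the
        AP
          Adj: bright
        N: scope
The span 'this telescope' is the NP node built by NP → Det N.
Its mother is the S built by S → NP VP.

S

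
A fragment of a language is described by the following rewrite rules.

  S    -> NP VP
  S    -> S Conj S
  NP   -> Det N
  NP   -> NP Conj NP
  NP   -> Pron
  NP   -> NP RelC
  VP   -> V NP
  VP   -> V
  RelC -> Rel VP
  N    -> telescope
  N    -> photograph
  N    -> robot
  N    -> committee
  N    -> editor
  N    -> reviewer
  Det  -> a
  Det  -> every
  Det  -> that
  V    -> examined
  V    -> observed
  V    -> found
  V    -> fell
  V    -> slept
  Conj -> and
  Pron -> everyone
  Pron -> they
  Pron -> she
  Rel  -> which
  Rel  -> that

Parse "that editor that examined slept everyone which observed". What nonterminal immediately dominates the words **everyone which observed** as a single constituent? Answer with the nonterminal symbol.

S
  NP
    NP
      Det: that
      N: editor
    RelC
      Rel: that
      VP
        V: examined
  VP
    V: slept
    NP
      NP
        Pron: everyone
      RelC
        Rel: which
        VP
          V: observed
The span 'everyone which observed' is the NP node built by NP → NP RelC.

NP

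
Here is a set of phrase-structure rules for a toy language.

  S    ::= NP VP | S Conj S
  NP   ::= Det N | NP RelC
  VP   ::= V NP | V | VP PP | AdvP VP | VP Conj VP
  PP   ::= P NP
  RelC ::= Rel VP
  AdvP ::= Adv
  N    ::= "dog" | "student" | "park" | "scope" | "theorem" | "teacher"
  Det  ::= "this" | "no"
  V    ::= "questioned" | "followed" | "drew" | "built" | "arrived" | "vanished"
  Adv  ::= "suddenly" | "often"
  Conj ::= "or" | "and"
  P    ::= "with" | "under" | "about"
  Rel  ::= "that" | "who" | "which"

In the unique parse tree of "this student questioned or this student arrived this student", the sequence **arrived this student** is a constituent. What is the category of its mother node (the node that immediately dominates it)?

S

S
  S
    NP
      Det: this
      N: student
    VP
      V: questioned
  Conj: or
  S
    NP
      Det: this
      N: student
    VP
      V: arrived
      NP
        Det: this
        N: student
The span 'arrived this student' is the VP node built by VP → V NP.
Its mother is the S built by S → NP VP.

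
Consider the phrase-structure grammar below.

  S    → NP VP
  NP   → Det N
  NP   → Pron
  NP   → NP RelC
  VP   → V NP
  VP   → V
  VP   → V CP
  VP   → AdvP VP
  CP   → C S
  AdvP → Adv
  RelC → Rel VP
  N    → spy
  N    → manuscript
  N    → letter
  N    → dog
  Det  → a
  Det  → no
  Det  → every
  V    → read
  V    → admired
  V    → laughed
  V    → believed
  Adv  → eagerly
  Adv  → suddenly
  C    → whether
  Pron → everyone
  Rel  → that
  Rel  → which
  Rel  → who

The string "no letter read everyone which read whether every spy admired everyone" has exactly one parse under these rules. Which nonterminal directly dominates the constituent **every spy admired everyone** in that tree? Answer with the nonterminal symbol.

CP

[S [NP [Det no] [N letter]] [VP [V read] [NP [NP [Pron everyone]] [RelC [Rel which] [VP [V read] [CP [C whether] [S [NP [Det every] [N spy]] [VP [V admired] [NP [Pron everyone]]]]]]]]]]
The span 'every spy admired everyone' is the S node built by S → NP VP.
Its mother is the CP built by CP → C S.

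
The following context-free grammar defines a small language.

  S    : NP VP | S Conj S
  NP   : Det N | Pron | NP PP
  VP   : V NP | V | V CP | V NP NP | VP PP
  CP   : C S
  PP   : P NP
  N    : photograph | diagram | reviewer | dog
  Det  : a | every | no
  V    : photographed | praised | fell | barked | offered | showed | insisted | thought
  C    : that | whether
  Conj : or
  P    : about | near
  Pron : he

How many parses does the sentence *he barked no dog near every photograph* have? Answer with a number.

The two bracketings:
[S [NP [Pron he]] [VP [V barked] [NP [NP [Det no] [N dog]] [PP [P near] [NP [Det every] [N photograph]]]]]]
[S [NP [Pron he]] [VP [VP [V barked] [NP [Det no] [N dog]]] [PP [P near] [NP [Det every] [N photograph]]]]]
The difference turns on whether NP → NP PP is used at the relevant span, versus an alternative expansion of NP.

2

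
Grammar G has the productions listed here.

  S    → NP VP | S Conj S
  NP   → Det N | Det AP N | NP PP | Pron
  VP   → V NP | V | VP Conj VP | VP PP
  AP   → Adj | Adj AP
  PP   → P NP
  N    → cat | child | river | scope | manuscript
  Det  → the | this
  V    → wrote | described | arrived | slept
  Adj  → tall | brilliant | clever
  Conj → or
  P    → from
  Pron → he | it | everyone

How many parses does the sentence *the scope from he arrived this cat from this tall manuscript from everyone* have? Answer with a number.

Two of the 5 distinct bracketings:
[S [NP [NP [Det the] [N scope]] [PP [P from] [NP [Pron he]]]] [VP [V arrived] [NP [NP [Det this] [N cat]] [PP [P from] [NP [NP [Det this] [AP [Adj tall]] [N manuscript]] [PP [P from] [NP [Pron everyone]]]]]]]]
[S [NP [NP [Det the] [N scope]] [PP [P from] [NP [Pron he]]]] [VP [V arrived] [NP [NP [NP [Det this] [N cat]] [PP [P from] [NP [Det this] [AP [Adj tall]] [N manuscript]]]] [PP [P from] [NP [Pron everyone]]]]]]
The trees differ in how a recursive rule is bracketed over the same span.

5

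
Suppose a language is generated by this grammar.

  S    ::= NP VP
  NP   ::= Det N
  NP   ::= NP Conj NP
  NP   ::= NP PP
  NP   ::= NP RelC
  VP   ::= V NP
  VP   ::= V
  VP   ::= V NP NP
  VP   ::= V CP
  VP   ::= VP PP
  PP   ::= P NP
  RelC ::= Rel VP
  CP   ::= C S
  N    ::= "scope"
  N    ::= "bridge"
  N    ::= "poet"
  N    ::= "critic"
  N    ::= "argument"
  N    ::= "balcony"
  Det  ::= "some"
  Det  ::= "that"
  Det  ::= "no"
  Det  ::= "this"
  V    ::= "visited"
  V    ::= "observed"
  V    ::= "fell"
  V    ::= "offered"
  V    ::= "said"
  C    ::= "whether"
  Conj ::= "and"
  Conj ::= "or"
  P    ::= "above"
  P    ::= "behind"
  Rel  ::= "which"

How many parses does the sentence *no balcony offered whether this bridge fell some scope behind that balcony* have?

3

Two of the 3 distinct bracketings:
[S [NP [Det no] [N balcony]] [VP [V offered] [CP [C whether] [S [NP [Det this] [N bridge]] [VP [V fell] [NP [NP [Det some] [N scope]] [PP [P behind] [NP [Det that] [N balcony]]]]]]]]]
[S [NP [Det no] [N balcony]] [VP [V offered] [CP [C whether] [S [NP [Det this] [N bridge]] [VP [VP [V fell] [NP [Det some] [N scope]]] [PP [P behind] [NP [Det that] [N balcony]]]]]]]]
The difference turns on whether NP → NP PP is used at the relevant span, versus an alternative expansion of NP.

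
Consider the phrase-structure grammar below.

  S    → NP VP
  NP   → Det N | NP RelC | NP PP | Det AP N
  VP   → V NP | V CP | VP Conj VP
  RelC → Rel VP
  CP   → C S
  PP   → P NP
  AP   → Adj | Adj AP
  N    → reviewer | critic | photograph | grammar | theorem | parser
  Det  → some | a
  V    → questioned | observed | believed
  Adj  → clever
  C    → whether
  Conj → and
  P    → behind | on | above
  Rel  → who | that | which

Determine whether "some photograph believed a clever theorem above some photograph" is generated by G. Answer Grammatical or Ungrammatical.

Grammatical

[S [NP [Det some] [N photograph]] [VP [V believed] [NP [NP [Det a] [AP [Adj clever]] [N theorem]] [PP [P above] [NP [Det some] [N photograph]]]]]]
The bracketing above is licensed at every node by one of the given productions, with S at the root.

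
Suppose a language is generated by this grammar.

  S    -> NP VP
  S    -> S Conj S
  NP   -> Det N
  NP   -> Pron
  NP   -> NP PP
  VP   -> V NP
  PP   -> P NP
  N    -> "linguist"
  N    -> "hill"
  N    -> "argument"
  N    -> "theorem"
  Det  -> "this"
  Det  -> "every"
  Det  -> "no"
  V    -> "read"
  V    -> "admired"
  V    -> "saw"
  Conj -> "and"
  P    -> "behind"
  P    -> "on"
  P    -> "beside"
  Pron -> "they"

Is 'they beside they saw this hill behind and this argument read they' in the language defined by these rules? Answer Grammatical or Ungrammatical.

A P word can never sit immediately before a Conj word in any string this grammar generates, so the substring 'behind and' rules out a derivation.

Ungrammatical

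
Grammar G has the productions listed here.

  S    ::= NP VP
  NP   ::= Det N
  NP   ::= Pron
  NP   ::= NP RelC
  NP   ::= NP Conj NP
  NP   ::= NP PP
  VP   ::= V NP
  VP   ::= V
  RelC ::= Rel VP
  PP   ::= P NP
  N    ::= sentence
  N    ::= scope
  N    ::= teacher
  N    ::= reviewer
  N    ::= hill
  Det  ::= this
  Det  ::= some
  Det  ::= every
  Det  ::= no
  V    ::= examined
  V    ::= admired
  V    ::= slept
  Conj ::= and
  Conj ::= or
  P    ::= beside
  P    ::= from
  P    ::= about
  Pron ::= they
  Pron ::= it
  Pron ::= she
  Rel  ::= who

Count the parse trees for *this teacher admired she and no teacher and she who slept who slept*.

Two of the 9 distinct bracketings:
[S [NP [Det this] [N teacher]] [VP [V admired] [NP [NP [NP [NP [Pron she]] [Conj and] [NP [NP [Det no] [N teacher]] [Conj and] [NP [Pron she]]]] [RelC [Rel who] [VP [V slept]]]] [RelC [Rel who] [VP [V slept]]]]]]
[S [NP [Det this] [N teacher]] [VP [V admired] [NP [NP [NP [NP [NP [Pron she]] [Conj and] [NP [Det no] [N teacher]]] [Conj and] [NP [Pron she]]] [RelC [Rel who] [VP [V slept]]]] [RelC [Rel who] [VP [V slept]]]]]]
The trees differ in how a recursive rule is bracketed over the same span.

9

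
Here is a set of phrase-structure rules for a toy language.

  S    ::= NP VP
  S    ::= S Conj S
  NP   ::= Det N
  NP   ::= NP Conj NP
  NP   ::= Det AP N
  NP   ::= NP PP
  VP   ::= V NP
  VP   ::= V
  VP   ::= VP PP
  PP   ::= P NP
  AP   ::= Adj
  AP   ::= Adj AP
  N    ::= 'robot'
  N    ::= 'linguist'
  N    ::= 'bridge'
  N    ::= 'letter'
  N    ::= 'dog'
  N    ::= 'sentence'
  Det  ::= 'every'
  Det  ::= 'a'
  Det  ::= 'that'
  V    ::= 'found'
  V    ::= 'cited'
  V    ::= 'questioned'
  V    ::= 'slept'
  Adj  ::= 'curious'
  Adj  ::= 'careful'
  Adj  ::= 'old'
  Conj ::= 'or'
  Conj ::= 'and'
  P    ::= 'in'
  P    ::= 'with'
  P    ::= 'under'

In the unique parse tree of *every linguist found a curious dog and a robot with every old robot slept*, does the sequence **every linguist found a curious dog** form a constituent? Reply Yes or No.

[S [S [NP [Det every] [N linguist]] [VP [V found] [NP [Det a] [AP [Adj curious]] [N dog]]]] [Conj and] [S [NP [NP [Det a] [N robot]] [PP [P with] [NP [Det every] [AP [Adj old]] [N robot]]]] [VP [V slept]]]]
The words 'every linguist found a curious dog' are exhaustively dominated by a single S node (built by S → NP VP), so they form a constituent.

Yes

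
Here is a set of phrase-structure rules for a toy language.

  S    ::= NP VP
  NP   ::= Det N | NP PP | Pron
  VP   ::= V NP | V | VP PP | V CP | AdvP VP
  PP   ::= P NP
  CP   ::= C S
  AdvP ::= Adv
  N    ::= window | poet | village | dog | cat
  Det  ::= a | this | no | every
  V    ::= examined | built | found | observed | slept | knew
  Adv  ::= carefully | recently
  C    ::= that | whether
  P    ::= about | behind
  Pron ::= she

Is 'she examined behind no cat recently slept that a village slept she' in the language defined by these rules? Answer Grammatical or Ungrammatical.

For S → NP VP, the only prefix that parses as NP is 'she', but the remainder 'examined behind no cat recently slept that a village slept she' is not a VP under these rules.

Ungrammatical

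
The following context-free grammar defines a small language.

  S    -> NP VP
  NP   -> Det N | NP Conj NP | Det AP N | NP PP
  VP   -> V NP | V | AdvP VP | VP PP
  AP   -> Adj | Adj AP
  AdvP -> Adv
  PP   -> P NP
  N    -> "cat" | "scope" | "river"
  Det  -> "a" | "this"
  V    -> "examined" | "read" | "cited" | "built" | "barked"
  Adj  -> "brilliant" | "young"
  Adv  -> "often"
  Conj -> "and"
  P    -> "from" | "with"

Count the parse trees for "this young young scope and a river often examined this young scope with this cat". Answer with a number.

3

Two of the 3 distinct bracketings:
[S [NP [NP [Det this] [AP [Adj young] [AP [Adj young]]] [N scope]] [Conj and] [NP [Det a] [N river]]] [VP [AdvP [Adv often]] [VP [V examined] [NP [NP [Det this] [AP [Adj young]] [N scope]] [PP [P with] [NP [Det this] [N cat]]]]]]]
[S [NP [NP [Det this] [AP [Adj young] [AP [Adj young]]] [N scope]] [Conj and] [NP [Det a] [N river]]] [VP [AdvP [Adv often]] [VP [VP [V examined] [NP [Det this] [AP [Adj young]] [N scope]]] [PP [P with] [NP [Det this] [N cat]]]]]]
The difference turns on whether NP → NP PP is used at the relevant span, versus an alternative expansion of NP.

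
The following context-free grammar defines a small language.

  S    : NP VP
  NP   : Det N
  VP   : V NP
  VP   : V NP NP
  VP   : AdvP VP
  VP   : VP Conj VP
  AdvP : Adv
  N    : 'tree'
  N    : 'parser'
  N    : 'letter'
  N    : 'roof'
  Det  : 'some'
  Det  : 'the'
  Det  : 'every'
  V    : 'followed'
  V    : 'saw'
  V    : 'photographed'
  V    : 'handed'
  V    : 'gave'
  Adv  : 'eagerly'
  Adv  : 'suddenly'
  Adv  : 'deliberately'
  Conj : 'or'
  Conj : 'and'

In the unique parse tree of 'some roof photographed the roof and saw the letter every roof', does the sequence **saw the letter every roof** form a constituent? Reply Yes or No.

[S [NP [Det some] [N roof]] [VP [VP [V photographed] [NP [Det the] [N roof]]] [Conj and] [VP [V saw] [NP [Det the] [N letter]] [NP [Det every] [N roof]]]]]
The words 'saw the letter every roof' are exhaustively dominated by a single VP node (built by VP → V NP NP), so they form a constituent.

Yes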